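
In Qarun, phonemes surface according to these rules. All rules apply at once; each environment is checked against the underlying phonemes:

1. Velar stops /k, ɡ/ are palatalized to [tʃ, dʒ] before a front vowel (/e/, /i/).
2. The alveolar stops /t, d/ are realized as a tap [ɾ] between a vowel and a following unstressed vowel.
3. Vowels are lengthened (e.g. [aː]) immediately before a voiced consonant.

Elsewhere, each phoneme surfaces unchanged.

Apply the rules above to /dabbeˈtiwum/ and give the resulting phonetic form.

[daːbbeˈtiːwuːm]

/d/ (word-initial) fails the environment for rule 2, so it stays [d].
/a/ — between /d/ and /b/, before a voiced consonant — surfaces as [aː] (rule 3).
/b/ (between /a/ and /b/): no rule targets it → [b].
/b/ (between /b/ and /e/) is unaffected → [b].
/e/ (between /b/ and /t/): rule 3 targets it, but not before a voiced consonant → unchanged [e].
/t/ — between /e/ and /i/; rule 2 does not apply here → [t].
/i/ — between /t/ and /w/, before a voiced consonant — surfaces as [iː] (rule 3).
/w/ stays [w].
/u/ (between /w/ and /m/) occurs before a voiced consonant → [uː] by rule 3.
/m/ (word-final): no rule targets it → [m].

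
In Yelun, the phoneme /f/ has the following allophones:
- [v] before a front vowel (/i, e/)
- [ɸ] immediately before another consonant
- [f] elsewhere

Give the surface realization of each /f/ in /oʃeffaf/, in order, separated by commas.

Occurrence 1 (position 4): immediately before another consonant → [ɸ].
Occurrence 2 (position 5): no conditioning environment matches → elsewhere allophone [f].
Occurrence 3 (position 7): no conditioning environment matches → elsewhere allophone [f].

[ɸ], [f], [f]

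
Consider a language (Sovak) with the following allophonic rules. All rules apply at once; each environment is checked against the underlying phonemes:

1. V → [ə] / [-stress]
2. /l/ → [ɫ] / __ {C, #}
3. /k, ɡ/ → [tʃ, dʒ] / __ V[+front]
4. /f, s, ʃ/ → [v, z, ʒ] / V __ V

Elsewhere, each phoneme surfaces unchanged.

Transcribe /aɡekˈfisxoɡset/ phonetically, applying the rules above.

[ədʒəkˈfisxəɡsət]

/a/ meets the environment for rule 1 (in an unstressed syllable) → [ə].
/ɡ/ (between /a/ and /e/) occurs before a front vowel → [dʒ] by rule 3.
/e/ meets the environment for rule 1 (in an unstressed syllable) → [ə].
/k/ (between /e/ and /f/) fails the environment for rule 3, so it stays [k].
/f/ — between /k/ and /i/; rule 4 does not apply here → [f].
/i/ — between /f/ and /s/; rule 1 does not apply here → [i].
/s/ (between /i/ and /x/) fails the environment for rule 4, so it stays [s].
/x/ — not in any rule's target class → [x].
/o/ meets the environment for rule 1 (in an unstressed syllable) → [ə].
/ɡ/ (between /o/ and /s/) is in the target of rule 3 but the environment (before a front vowel) is not met → [ɡ].
/s/ (between /ɡ/ and /e/) fails the environment for rule 4, so it stays [s].
/e/ (between /s/ and /t/) occurs in an unstressed syllable → [ə] by rule 1.
/t/ stays [t].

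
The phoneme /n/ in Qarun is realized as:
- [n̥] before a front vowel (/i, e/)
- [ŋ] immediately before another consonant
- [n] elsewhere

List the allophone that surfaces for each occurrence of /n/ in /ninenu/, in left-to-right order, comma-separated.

Occurrence 1 (position 1): before a front vowel (/i, e/) → [n̥].
Occurrence 2 (position 3): before a front vowel (/i, e/) → [n̥].
Occurrence 3 (position 5): no conditioning environment matches → elsewhere allophone [n].

[n̥], [n̥], [n]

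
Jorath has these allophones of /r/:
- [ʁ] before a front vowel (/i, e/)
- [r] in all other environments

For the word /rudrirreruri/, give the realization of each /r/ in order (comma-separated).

Occurrence 1 (position 1): no conditioning environment matches → elsewhere allophone [r].
Occurrence 2 (position 4): before a front vowel (/i, e/) → [ʁ].
Occurrence 3 (position 6): no conditioning environment matches → elsewhere allophone [r].
Occurrence 4 (position 7): before a front vowel (/i, e/) → [ʁ].
Occurrence 5 (position 9): no conditioning environment matches → elsewhere allophone [r].
Occurrence 6 (position 11): before a front vowel (/i, e/) → [ʁ].

[r], [ʁ], [r], [ʁ], [r], [ʁ]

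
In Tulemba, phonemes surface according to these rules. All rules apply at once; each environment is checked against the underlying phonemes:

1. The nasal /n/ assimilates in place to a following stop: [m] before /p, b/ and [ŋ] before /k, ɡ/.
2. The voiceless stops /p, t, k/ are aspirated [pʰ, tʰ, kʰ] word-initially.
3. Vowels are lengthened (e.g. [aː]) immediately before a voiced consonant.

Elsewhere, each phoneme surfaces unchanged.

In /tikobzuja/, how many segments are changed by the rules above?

3

Segments that undergo a rule: /t/ → [tʰ] (rule 2); /o/ → [oː] (rule 3); /u/ → [uː] (rule 3).
All other segments surface unchanged.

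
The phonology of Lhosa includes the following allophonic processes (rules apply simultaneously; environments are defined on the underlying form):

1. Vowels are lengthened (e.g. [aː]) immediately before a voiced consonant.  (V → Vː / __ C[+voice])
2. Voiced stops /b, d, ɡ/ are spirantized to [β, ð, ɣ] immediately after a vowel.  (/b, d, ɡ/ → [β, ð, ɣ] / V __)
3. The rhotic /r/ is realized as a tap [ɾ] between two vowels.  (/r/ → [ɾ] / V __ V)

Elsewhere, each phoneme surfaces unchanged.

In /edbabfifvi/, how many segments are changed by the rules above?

Segments that undergo a rule: /e/ → [eː] (rule 1); /d/ → [ð] (rule 2); /a/ → [aː] (rule 1); /b/ → [β] (rule 2).
All other segments surface unchanged.

4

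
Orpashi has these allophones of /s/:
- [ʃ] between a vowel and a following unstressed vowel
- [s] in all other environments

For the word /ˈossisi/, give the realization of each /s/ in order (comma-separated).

Occurrence 1 (position 2): no conditioning environment matches → elsewhere allophone [s].
Occurrence 2 (position 3): no conditioning environment matches → elsewhere allophone [s].
Occurrence 3 (position 5): between a vowel and a following unstressed vowel → [ʃ].

[s], [s], [ʃ]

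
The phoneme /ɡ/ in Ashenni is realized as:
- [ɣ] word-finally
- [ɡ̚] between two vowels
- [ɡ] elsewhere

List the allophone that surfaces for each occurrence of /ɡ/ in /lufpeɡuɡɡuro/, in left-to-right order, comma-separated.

Occurrence 1 (position 6): between two vowels → [ɡ̚].
Occurrence 2 (position 8): no conditioning environment matches → elsewhere allophone [ɡ].
Occurrence 3 (position 9): no conditioning environment matches → elsewhere allophone [ɡ].

[ɡ̚], [ɡ], [ɡ]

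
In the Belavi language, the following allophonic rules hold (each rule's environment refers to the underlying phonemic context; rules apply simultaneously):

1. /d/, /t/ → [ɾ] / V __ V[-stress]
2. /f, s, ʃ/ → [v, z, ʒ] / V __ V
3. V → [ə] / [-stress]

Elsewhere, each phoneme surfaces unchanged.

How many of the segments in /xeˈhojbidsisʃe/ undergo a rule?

4

Segments that undergo a rule: /e/ → [ə] (rule 3); /i/ → [ə] (rule 3); /i/ → [ə] (rule 3); /e/ → [ə] (rule 3).
All other segments surface unchanged.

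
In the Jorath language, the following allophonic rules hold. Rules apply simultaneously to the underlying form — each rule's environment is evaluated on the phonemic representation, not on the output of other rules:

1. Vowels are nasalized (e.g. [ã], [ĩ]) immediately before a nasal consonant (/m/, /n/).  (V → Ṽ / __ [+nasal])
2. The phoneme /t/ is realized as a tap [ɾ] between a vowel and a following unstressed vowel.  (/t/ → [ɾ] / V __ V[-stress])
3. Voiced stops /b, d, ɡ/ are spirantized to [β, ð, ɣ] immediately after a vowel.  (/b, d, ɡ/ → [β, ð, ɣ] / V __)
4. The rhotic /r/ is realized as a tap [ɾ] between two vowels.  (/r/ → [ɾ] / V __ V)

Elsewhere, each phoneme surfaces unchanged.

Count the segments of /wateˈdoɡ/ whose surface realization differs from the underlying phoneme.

Segments that undergo a rule: /t/ → [ɾ] (rule 2); /d/ → [ð] (rule 3); /ɡ/ → [ɣ] (rule 3).
All other segments surface unchanged.

3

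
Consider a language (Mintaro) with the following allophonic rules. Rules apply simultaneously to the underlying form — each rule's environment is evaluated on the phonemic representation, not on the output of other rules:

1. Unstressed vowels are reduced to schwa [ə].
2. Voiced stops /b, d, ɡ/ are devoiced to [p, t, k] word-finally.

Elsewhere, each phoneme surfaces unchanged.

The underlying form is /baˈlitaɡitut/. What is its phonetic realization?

[bəˈlitəɡətət]

/b/ (word-initial): rule 2 targets it, but not word-finally → unchanged [b].
Rule 1 applies to /a/ (between /b/ and /l/: in an unstressed syllable) → [ə].
/l/ (between /a/ and /i/): no rule targets it → [l].
/i/ (between /l/ and /t/): rule 1 targets it, but not in an unstressed syllable → unchanged [i].
/t/ (between /i/ and /a/): no rule targets it → [t].
/a/ (between /t/ and /ɡ/) occurs in an unstressed syllable → [ə] by rule 1.
/ɡ/ (between /a/ and /i/) fails the environment for rule 2, so it stays [ɡ].
/i/ (between /ɡ/ and /t/): in an unstressed syllable, so rule 1 applies → [ə].
/t/ (between /i/ and /u/) is unaffected → [t].
Rule 1 applies to /u/ (between /t/ and /t/: in an unstressed syllable) → [ə].
/t/ — not in any rule's target class → [t].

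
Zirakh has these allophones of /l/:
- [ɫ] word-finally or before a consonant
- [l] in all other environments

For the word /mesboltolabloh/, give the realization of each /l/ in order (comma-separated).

Occurrence 1 (position 6): word-finally or before a consonant → [ɫ].
Occurrence 2 (position 9): no conditioning environment matches → elsewhere allophone [l].
Occurrence 3 (position 12): no conditioning environment matches → elsewhere allophone [l].

[ɫ], [l], [l]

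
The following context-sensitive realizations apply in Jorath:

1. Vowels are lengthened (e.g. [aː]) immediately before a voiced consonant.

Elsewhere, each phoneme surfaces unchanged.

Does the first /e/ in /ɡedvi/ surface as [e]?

Rule 1 applies to /e/ (between /ɡ/ and /d/: before a voiced consonant) → [eː].
The actual realization is [eː], not [e].

No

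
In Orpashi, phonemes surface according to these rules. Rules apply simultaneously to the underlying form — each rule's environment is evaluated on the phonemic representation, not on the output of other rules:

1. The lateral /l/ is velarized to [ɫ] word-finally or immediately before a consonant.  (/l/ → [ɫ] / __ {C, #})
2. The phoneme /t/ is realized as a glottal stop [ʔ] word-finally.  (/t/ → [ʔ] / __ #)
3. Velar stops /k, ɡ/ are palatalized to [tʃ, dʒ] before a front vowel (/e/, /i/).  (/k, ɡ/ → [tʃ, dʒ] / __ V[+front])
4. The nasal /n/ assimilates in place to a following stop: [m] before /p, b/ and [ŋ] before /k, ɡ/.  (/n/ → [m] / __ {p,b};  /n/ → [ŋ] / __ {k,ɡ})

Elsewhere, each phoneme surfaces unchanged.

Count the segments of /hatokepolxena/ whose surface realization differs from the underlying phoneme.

2

Segments that undergo a rule: /k/ → [tʃ] (rule 3); /l/ → [ɫ] (rule 1).
All other segments surface unchanged.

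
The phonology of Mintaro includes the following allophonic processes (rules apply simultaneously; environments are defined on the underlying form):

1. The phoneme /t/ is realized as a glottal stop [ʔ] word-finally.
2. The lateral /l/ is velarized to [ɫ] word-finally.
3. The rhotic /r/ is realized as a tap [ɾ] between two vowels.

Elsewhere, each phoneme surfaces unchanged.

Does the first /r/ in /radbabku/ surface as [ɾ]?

/r/ (word-initial): rule 3 targets it, but not between two vowels → unchanged [r].
The actual realization is [r], not [ɾ].

No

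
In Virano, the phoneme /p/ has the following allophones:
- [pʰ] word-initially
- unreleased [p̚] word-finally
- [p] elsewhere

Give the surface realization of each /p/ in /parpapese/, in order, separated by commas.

Occurrence 1 (position 1): word-initially → [pʰ].
Occurrence 2 (position 4): no conditioning environment matches → elsewhere allophone [p].
Occurrence 3 (position 6): no conditioning environment matches → elsewhere allophone [p].

[pʰ], [p], [p]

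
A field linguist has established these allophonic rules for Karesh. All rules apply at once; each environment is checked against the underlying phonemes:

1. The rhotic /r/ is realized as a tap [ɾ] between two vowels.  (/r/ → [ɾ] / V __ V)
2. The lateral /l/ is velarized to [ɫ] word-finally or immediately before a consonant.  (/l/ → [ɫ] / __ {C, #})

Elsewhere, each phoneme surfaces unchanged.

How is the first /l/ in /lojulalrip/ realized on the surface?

[l]

/l/ — word-initial; rule 2 does not apply here → [l].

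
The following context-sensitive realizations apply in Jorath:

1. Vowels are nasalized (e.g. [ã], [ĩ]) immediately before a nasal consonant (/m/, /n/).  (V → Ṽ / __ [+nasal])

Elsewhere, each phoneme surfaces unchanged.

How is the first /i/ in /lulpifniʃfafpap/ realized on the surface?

/i/ (between /p/ and /f/) is in the target of rule 1 but the environment (before a nasal consonant) is not met → [i].

[i]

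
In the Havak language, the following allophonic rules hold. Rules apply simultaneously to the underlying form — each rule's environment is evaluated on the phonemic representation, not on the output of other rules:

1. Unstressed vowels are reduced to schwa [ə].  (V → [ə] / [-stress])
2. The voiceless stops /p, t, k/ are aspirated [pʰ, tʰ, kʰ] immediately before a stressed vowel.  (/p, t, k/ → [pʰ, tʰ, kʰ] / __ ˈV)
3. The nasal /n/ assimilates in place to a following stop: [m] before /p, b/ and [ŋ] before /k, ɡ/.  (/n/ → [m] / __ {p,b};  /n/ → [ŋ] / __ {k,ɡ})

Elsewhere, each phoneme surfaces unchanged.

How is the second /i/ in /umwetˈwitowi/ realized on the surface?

/i/ — word-final, in an unstressed syllable — surfaces as [ə] (rule 1).

[ə]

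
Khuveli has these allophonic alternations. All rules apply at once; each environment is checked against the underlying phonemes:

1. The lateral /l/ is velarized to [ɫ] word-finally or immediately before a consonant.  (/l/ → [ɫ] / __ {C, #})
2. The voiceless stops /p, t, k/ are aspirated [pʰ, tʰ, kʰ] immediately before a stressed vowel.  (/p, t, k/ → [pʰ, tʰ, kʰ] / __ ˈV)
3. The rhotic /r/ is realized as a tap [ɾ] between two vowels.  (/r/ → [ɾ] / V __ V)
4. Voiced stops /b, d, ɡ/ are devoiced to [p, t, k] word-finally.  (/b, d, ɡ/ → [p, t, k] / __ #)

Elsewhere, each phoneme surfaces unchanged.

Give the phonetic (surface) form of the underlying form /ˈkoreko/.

[ˈkʰoɾeko]

/k/ — word-initial, immediately before a stressed vowel — surfaces as [kʰ] (rule 2).
/o/ (between /k/ and /r/) is unaffected → [o].
/r/ — between /o/ and /e/, between two vowels — surfaces as [ɾ] (rule 3).
/e/ — not in any rule's target class → [e].
/k/ (between /e/ and /o/) fails the environment for rule 2, so it stays [k].
/o/ — not in any rule's target class → [o].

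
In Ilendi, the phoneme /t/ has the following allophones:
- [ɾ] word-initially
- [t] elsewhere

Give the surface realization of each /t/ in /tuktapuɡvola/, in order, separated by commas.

Occurrence 1 (position 1): word-initially → [ɾ].
Occurrence 2 (position 4): no conditioning environment matches → elsewhere allophone [t].

[ɾ], [t]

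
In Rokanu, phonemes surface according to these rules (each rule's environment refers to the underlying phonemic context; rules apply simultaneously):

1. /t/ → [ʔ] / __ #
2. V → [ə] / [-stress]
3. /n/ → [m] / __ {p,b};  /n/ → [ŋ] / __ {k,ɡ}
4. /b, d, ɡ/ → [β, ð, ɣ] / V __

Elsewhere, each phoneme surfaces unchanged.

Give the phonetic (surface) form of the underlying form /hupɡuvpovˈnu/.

/h/ (word-initial) is unaffected → [h].
/u/ — between /h/ and /p/, in an unstressed syllable — surfaces as [ə] (rule 2).
/p/ (between /u/ and /ɡ/) is unaffected → [p].
/ɡ/ (between /p/ and /u/): rule 4 targets it, but not immediately after a vowel → unchanged [ɡ].
/u/ — between /ɡ/ and /v/, in an unstressed syllable — surfaces as [ə] (rule 2).
/v/ (between /u/ and /p/) is unaffected → [v].
/p/ (between /v/ and /o/) is unaffected → [p].
/o/ (between /p/ and /v/): in an unstressed syllable, so rule 2 applies → [ə].
/v/ (between /o/ and /n/): no rule targets it → [v].
/n/ (between /v/ and /u/) is in the target of rule 3 but the environment (before a labial or velar stop) is not met → [n].
/u/ (word-final): rule 2 targets it, but not in an unstressed syllable → unchanged [u].

[həpɡəvpəvˈnu]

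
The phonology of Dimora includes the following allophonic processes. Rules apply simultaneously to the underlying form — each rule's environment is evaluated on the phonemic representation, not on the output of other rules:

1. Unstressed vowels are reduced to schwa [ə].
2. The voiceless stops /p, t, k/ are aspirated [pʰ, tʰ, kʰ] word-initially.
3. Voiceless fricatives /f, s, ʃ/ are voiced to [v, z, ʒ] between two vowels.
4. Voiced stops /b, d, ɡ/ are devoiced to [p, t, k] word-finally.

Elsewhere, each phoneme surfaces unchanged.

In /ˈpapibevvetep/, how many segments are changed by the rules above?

Segments that undergo a rule: /p/ → [pʰ] (rule 2); /i/ → [ə] (rule 1); /e/ → [ə] (rule 1); /e/ → [ə] (rule 1); /e/ → [ə] (rule 1).
All other segments surface unchanged.

5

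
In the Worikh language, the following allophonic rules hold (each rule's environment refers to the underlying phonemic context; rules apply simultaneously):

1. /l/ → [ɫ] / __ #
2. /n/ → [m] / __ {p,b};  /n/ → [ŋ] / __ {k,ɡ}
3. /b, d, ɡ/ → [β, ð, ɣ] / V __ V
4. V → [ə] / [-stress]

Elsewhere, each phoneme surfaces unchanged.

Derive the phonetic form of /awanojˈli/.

/a/ (word-initial) occurs in an unstressed syllable → [ə] by rule 4.
/w/ — not in any rule's target class → [w].
/a/ (between /w/ and /n/): in an unstressed syllable, so rule 4 applies → [ə].
/n/ — between /a/ and /o/; rule 2 does not apply here → [n].
/o/ meets the environment for rule 4 (in an unstressed syllable) → [ə].
/j/ stays [j].
/l/ (between /j/ and /i/) is in the target of rule 1 but the environment (word-finally) is not met → [l].
/i/ — word-final; rule 4 does not apply here → [i].

[əwənəjˈli]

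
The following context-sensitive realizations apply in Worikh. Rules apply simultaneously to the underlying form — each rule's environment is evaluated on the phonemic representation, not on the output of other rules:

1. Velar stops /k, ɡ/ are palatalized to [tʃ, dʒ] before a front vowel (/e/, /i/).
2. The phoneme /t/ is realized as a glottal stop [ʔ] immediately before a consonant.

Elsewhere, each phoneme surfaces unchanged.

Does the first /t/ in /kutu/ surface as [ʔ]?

/t/ (between /u/ and /u/) is in the target of rule 2 but the environment (immediately before a consonant) is not met → [t].
The actual realization is [t], not [ʔ].

No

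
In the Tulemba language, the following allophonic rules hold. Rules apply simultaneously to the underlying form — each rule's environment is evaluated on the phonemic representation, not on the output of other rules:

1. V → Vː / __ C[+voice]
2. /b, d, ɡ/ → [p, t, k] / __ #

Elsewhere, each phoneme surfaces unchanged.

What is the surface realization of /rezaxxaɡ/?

/r/ — not in any rule's target class → [r].
/e/ (between /r/ and /z/) occurs before a voiced consonant → [eː] by rule 1.
/z/ (between /e/ and /a/): no rule targets it → [z].
/a/ (between /z/ and /x/) fails the environment for rule 1, so it stays [a].
/x/ (between /a/ and /x/): no rule targets it → [x].
/x/ stays [x].
/a/ (between /x/ and /ɡ/) occurs before a voiced consonant → [aː] by rule 1.
/ɡ/ meets the environment for rule 2 (word-finally) → [k].

[reːzaxxaːk]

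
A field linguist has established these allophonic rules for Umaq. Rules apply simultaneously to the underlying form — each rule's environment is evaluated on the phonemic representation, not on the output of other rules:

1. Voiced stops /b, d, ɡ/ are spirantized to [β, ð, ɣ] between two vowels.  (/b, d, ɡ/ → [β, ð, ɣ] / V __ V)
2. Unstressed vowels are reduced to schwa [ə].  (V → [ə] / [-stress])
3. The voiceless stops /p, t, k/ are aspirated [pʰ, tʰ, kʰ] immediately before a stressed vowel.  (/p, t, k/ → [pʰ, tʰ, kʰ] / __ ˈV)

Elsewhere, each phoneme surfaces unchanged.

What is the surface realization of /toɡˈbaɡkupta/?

[təɡˈbaɡkəptə]

/t/ (word-initial) is in the target of rule 3 but the environment (immediately before a stressed vowel) is not met → [t].
Rule 2 applies to /o/ (between /t/ and /ɡ/: in an unstressed syllable) → [ə].
/ɡ/ (between /o/ and /b/) fails the environment for rule 1, so it stays [ɡ].
/b/ — between /ɡ/ and /a/; rule 1 does not apply here → [b].
/a/ — between /b/ and /ɡ/; rule 2 does not apply here → [a].
/ɡ/ (between /a/ and /k/): rule 1 targets it, but not between two vowels → unchanged [ɡ].
/k/ — between /ɡ/ and /u/; rule 3 does not apply here → [k].
/u/ — between /k/ and /p/, in an unstressed syllable — surfaces as [ə] (rule 2).
/p/ (between /u/ and /t/) is in the target of rule 3 but the environment (immediately before a stressed vowel) is not met → [p].
/t/ (between /p/ and /a/) fails the environment for rule 3, so it stays [t].
/a/ (word-final) occurs in an unstressed syllable → [ə] by rule 2.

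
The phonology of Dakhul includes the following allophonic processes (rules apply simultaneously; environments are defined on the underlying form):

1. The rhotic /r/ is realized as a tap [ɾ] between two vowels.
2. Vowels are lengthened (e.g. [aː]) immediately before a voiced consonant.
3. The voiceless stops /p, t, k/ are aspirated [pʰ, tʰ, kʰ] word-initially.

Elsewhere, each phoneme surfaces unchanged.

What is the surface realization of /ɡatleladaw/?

/ɡ/ (word-initial): no rule targets it → [ɡ].
/a/ (between /ɡ/ and /t/) is in the target of rule 2 but the environment (before a voiced consonant) is not met → [a].
/t/ (between /a/ and /l/): rule 3 targets it, but not word-initially → unchanged [t].
/l/ (between /t/ and /e/): no rule targets it → [l].
/e/ (between /l/ and /l/): before a voiced consonant, so rule 2 applies → [eː].
/l/ (between /e/ and /a/) is unaffected → [l].
/a/ (between /l/ and /d/) occurs before a voiced consonant → [aː] by rule 2.
/d/ (between /a/ and /a/): no rule targets it → [d].
/a/ (between /d/ and /w/) occurs before a voiced consonant → [aː] by rule 2.
/w/ (word-final): no rule targets it → [w].

[ɡatleːlaːdaːw]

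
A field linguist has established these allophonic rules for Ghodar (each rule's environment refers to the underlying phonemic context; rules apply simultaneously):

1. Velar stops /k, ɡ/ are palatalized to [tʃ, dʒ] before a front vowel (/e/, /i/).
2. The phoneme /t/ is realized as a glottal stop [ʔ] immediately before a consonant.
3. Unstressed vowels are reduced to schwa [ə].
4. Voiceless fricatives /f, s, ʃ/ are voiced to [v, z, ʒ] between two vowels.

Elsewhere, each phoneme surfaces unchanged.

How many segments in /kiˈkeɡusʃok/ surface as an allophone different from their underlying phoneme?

Segments that undergo a rule: /k/ → [tʃ] (rule 1); /i/ → [ə] (rule 3); /k/ → [tʃ] (rule 1); /u/ → [ə] (rule 3); /o/ → [ə] (rule 3).
All other segments surface unchanged.

5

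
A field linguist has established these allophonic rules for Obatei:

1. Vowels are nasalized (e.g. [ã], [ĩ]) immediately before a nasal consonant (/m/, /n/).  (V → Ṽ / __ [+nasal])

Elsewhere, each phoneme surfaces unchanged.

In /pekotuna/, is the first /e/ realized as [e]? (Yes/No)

Yes

/e/ (between /p/ and /k/) is in the target of rule 1 but the environment (before a nasal consonant) is not met → [e].
The actual realization is [e], which matches [e].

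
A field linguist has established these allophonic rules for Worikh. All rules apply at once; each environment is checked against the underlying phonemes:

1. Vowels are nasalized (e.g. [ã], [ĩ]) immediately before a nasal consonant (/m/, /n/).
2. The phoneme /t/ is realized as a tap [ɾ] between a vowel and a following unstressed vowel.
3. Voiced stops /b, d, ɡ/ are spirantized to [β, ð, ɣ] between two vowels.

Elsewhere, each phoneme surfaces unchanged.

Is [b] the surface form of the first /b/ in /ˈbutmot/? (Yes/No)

/b/ — word-initial; rule 3 does not apply here → [b].
The actual realization is [b], which matches [b].

Yes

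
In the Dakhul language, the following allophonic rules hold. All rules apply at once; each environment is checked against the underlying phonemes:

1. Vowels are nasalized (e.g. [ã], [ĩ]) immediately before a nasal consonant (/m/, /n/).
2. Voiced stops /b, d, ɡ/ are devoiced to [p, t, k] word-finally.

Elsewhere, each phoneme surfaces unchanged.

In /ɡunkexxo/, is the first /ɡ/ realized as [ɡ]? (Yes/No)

Yes

/ɡ/ — word-initial; rule 2 does not apply here → [ɡ].
The actual realization is [ɡ], which matches [ɡ].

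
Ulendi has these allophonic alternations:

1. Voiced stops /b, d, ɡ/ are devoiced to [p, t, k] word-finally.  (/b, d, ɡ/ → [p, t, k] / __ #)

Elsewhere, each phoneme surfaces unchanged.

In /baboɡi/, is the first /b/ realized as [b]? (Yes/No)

Yes

/b/ (word-initial) fails the environment for rule 1, so it stays [b].
The actual realization is [b], which matches [b].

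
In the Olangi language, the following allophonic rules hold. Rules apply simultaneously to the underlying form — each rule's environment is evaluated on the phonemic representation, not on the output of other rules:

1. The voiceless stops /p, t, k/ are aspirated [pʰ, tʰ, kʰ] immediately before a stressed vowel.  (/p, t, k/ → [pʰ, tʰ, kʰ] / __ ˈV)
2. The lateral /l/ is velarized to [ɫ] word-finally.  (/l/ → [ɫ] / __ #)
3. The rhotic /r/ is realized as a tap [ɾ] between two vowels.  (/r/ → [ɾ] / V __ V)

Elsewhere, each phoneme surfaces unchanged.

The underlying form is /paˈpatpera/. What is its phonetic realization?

[paˈpʰatpeɾa]

/p/ (word-initial) is in the target of rule 1 but the environment (immediately before a stressed vowel) is not met → [p].
/p/ (between /a/ and /a/): immediately before a stressed vowel, so rule 1 applies → [pʰ].
/t/ (between /a/ and /p/) fails the environment for rule 1, so it stays [t].
/p/ — between /t/ and /e/; rule 1 does not apply here → [p].
/r/ (between /e/ and /a/): between two vowels, so rule 3 applies → [ɾ].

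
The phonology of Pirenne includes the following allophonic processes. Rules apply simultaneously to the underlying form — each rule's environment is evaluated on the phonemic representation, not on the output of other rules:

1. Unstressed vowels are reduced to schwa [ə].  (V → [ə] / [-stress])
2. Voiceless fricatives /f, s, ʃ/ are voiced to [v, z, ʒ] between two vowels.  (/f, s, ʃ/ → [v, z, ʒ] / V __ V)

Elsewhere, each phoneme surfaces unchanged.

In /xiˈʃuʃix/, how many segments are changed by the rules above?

Segments that undergo a rule: /i/ → [ə] (rule 1); /ʃ/ → [ʒ] (rule 2); /ʃ/ → [ʒ] (rule 2); /i/ → [ə] (rule 1).
All other segments surface unchanged.

4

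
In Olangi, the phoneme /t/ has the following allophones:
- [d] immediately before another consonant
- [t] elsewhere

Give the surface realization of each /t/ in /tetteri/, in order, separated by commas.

[t], [d], [t]

Occurrence 1 (position 1): no conditioning environment matches → elsewhere allophone [t].
Occurrence 2 (position 3): immediately before another consonant → [d].
Occurrence 3 (position 4): no conditioning environment matches → elsewhere allophone [t].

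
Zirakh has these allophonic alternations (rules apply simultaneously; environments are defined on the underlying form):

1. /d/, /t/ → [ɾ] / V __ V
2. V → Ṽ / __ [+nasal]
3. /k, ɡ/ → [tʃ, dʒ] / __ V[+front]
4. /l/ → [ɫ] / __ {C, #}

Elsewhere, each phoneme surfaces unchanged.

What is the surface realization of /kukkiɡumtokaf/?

/k/ (word-initial): rule 3 targets it, but not before a front vowel → unchanged [k].
/u/ (between /k/ and /k/): rule 2 targets it, but not before a nasal consonant → unchanged [u].
/k/ (between /u/ and /k/) fails the environment for rule 3, so it stays [k].
/k/ (between /k/ and /i/): before a front vowel, so rule 3 applies → [tʃ].
/i/ (between /k/ and /ɡ/) fails the environment for rule 2, so it stays [i].
/ɡ/ (between /i/ and /u/) is in the target of rule 3 but the environment (before a front vowel) is not met → [ɡ].
/u/ meets the environment for rule 2 (before a nasal consonant) → [ũ].
/m/ stays [m].
/t/ (between /m/ and /o/) fails the environment for rule 1, so it stays [t].
/o/ (between /t/ and /k/) is in the target of rule 2 but the environment (before a nasal consonant) is not met → [o].
/k/ (between /o/ and /a/) is in the target of rule 3 but the environment (before a front vowel) is not met → [k].
/a/ — between /k/ and /f/; rule 2 does not apply here → [a].
/f/ (word-final): no rule targets it → [f].

[kuktʃiɡũmtokaf]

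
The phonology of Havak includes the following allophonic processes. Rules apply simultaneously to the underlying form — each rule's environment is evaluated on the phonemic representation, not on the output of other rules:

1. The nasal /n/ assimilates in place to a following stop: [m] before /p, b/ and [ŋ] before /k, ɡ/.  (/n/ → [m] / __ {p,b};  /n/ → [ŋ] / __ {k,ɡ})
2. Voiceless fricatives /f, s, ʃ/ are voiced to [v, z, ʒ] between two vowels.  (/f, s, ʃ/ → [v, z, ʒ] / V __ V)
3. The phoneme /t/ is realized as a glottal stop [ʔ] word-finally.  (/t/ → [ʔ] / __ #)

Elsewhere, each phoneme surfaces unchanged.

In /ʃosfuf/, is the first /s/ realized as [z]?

No

/s/ — between /o/ and /f/; rule 2 does not apply here → [s].
The actual realization is [s], not [z].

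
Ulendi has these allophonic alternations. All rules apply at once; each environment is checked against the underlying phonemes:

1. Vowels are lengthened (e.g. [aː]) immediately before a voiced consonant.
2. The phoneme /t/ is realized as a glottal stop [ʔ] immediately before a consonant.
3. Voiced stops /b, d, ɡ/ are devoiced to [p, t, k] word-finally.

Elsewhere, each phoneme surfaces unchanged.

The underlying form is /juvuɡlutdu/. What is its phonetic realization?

/u/ (between /j/ and /v/) occurs before a voiced consonant → [uː] by rule 1.
/u/ (between /v/ and /ɡ/) occurs before a voiced consonant → [uː] by rule 1.
/ɡ/ (between /u/ and /l/): rule 3 targets it, but not word-finally → unchanged [ɡ].
/u/ (between /l/ and /t/) fails the environment for rule 1, so it stays [u].
/t/ (between /u/ and /d/): immediately before a consonant, so rule 2 applies → [ʔ].
/d/ (between /t/ and /u/) fails the environment for rule 3, so it stays [d].
/u/ — word-final; rule 1 does not apply here → [u].

[juːvuːɡluʔdu]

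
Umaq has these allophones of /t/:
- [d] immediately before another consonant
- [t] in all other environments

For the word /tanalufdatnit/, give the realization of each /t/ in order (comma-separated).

Occurrence 1 (position 1): no conditioning environment matches → elsewhere allophone [t].
Occurrence 2 (position 10): immediately before another consonant → [d].
Occurrence 3 (position 13): no conditioning environment matches → elsewhere allophone [t].

[t], [d], [t]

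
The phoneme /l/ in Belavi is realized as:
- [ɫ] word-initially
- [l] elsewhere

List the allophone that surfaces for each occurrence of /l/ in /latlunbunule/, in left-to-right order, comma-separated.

Occurrence 1 (position 1): word-initially → [ɫ].
Occurrence 2 (position 4): no conditioning environment matches → elsewhere allophone [l].
Occurrence 3 (position 11): no conditioning environment matches → elsewhere allophone [l].

[ɫ], [l], [l]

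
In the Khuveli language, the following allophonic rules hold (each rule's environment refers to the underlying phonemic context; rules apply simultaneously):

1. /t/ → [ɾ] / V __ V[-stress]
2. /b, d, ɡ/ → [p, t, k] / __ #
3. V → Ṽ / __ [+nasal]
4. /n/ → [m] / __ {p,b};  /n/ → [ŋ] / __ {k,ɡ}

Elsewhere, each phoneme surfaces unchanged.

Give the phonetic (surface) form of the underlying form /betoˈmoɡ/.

[beɾõˈmok]

/b/ (word-initial) is in the target of rule 2 but the environment (word-finally) is not met → [b].
/e/ (between /b/ and /t/) is in the target of rule 3 but the environment (before a nasal consonant) is not met → [e].
/t/ meets the environment for rule 1 (between a vowel and a following unstressed vowel) → [ɾ].
/o/ — between /t/ and /m/, before a nasal consonant — surfaces as [õ] (rule 3).
/o/ — between /m/ and /ɡ/; rule 3 does not apply here → [o].
/ɡ/ (word-final): word-finally, so rule 2 applies → [k].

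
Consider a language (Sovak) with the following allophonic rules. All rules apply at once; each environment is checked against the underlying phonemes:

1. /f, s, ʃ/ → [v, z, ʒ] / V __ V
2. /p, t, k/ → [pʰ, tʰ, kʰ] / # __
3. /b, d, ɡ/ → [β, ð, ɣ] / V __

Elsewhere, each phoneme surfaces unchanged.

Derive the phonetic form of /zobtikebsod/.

/z/ stays [z].
/o/ (between /z/ and /b/): no rule targets it → [o].
Rule 3 applies to /b/ (between /o/ and /t/: immediately after a vowel) → [β].
/t/ — between /b/ and /i/; rule 2 does not apply here → [t].
/i/ stays [i].
/k/ (between /i/ and /e/): rule 2 targets it, but not word-initially → unchanged [k].
/e/ stays [e].
/b/ (between /e/ and /s/): immediately after a vowel, so rule 3 applies → [β].
/s/ (between /b/ and /o/) fails the environment for rule 1, so it stays [s].
/o/ (between /s/ and /d/): no rule targets it → [o].
/d/ meets the environment for rule 3 (immediately after a vowel) → [ð].

[zoβtikeβsoð]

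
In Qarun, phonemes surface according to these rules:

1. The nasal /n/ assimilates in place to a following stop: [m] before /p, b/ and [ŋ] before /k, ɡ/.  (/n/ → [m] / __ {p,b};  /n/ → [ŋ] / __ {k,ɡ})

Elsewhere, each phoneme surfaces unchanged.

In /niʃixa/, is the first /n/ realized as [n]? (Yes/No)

Yes

/n/ — word-initial; rule 1 does not apply here → [n].
The actual realization is [n], which matches [n].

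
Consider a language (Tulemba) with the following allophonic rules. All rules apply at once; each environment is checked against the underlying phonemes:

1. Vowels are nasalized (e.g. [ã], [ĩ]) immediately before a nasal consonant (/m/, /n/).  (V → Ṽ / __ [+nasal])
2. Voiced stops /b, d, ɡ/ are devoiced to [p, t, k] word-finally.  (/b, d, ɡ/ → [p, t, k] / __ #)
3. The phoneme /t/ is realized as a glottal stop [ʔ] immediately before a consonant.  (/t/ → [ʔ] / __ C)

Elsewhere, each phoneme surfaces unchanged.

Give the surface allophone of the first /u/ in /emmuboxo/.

/u/ (between /m/ and /b/) is in the target of rule 1 but the environment (before a nasal consonant) is not met → [u].

[u]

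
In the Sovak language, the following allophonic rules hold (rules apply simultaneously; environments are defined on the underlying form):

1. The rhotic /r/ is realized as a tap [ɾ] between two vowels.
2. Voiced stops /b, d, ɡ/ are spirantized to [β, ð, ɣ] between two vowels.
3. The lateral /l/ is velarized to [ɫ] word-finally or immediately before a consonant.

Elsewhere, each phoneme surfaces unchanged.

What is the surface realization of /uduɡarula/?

[uðuɣaɾula]

/u/ stays [u].
Rule 2 applies to /d/ (between /u/ and /u/: between two vowels) → [ð].
/u/ (between /d/ and /ɡ/) is unaffected → [u].
Rule 2 applies to /ɡ/ (between /u/ and /a/: between two vowels) → [ɣ].
/a/ (between /ɡ/ and /r/) is unaffected → [a].
/r/ (between /a/ and /u/) occurs between two vowels → [ɾ] by rule 1.
/u/ (between /r/ and /l/): no rule targets it → [u].
/l/ (between /u/ and /a/) is in the target of rule 3 but the environment (word-finally or immediately before a consonant) is not met → [l].
/a/ (word-final) is unaffected → [a].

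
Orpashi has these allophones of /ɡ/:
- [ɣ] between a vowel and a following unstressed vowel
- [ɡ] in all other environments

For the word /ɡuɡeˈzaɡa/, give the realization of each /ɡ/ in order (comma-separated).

[ɡ], [ɣ], [ɣ]

Occurrence 1 (position 1): no conditioning environment matches → elsewhere allophone [ɡ].
Occurrence 2 (position 3): between a vowel and a following unstressed vowel → [ɣ].
Occurrence 3 (position 7): between a vowel and a following unstressed vowel → [ɣ].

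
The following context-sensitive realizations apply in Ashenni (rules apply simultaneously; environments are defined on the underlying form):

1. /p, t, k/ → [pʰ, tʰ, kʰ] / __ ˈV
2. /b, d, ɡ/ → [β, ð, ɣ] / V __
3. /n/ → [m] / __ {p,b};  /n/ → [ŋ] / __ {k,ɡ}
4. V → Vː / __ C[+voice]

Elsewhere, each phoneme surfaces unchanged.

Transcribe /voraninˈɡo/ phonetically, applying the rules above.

/v/ stays [v].
/o/ meets the environment for rule 4 (before a voiced consonant) → [oː].
/r/ (between /o/ and /a/) is unaffected → [r].
Rule 4 applies to /a/ (between /r/ and /n/: before a voiced consonant) → [aː].
/n/ (between /a/ and /i/): rule 3 targets it, but not before a labial or velar stop → unchanged [n].
/i/ (between /n/ and /n/): before a voiced consonant, so rule 4 applies → [iː].
/n/ (between /i/ and /ɡ/): before a labial or velar stop, so rule 3 applies → [ŋ].
/ɡ/ (between /n/ and /o/) is in the target of rule 2 but the environment (immediately after a vowel) is not met → [ɡ].
/o/ — word-final; rule 4 does not apply here → [o].

[voːraːniːŋˈɡo]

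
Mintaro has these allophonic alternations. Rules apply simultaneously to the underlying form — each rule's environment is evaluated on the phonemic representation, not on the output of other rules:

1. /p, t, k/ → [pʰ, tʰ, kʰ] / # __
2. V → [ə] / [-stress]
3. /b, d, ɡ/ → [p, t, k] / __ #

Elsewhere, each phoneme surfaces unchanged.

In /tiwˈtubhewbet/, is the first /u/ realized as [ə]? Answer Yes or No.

No

/u/ (between /t/ and /b/): rule 2 targets it, but not in an unstressed syllable → unchanged [u].
The actual realization is [u], not [ə].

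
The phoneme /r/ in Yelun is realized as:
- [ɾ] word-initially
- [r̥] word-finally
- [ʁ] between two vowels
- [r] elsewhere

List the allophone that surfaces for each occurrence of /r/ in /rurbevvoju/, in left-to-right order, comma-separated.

Occurrence 1 (position 1): word-initially → [ɾ].
Occurrence 2 (position 3): no conditioning environment matches → elsewhere allophone [r].

[ɾ], [r]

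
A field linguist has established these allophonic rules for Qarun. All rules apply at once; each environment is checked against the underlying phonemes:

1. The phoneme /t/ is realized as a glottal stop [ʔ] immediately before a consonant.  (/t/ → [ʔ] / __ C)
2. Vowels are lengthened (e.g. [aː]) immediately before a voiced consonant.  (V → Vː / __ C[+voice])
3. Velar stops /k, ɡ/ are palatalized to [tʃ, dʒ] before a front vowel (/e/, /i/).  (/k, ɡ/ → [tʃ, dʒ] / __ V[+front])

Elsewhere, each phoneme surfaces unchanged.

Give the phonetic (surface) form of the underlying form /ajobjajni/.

/a/ (word-initial): before a voiced consonant, so rule 2 applies → [aː].
/j/ stays [j].
/o/ meets the environment for rule 2 (before a voiced consonant) → [oː].
/b/ — not in any rule's target class → [b].
/j/ — not in any rule's target class → [j].
/a/ — between /j/ and /j/, before a voiced consonant — surfaces as [aː] (rule 2).
/j/ — not in any rule's target class → [j].
/n/ — not in any rule's target class → [n].
/i/ (word-final): rule 2 targets it, but not before a voiced consonant → unchanged [i].

[aːjoːbjaːjni]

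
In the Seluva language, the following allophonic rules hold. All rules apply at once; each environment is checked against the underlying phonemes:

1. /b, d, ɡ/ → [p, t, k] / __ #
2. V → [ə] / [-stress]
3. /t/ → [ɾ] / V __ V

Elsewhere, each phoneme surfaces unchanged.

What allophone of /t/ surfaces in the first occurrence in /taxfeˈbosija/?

[t]

/t/ (word-initial) fails the environment for rule 3, so it stays [t].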